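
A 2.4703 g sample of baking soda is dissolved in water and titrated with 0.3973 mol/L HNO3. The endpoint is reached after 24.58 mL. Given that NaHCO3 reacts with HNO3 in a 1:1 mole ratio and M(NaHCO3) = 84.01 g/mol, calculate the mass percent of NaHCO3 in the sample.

n(HNO3) = 0.3973 x 0.02458 = 0.009766 mol.
n(NaHCO3) = 0.009766 / 1 = 0.009766 mol.
mass of NaHCO3 = 0.009766 x 84.01 = 0.8204 g.
% purity = 0.8204 / 2.4703 x 100 = 33.2%.

33.2%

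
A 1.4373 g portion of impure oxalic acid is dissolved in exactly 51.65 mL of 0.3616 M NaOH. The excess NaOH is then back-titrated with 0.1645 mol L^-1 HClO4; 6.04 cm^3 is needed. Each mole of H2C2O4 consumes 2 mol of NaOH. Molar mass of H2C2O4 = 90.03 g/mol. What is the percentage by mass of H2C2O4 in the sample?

55.4%

Total n(NaOH) added = 0.3616 x 0.05165 = 0.01868 mol.
n(HClO4) used = 0.1645 x 0.006040 = 0.0009936 mol, which equals the excess n(NaOH).
So n(NaOH) consumed by the sample = 0.01868 - 0.0009936 = 0.01768 mol.
n(H2C2O4) = 0.01768 / 2 = 0.008842 mol.
mass H2C2O4 = 0.008842 x 90.03 = 0.7960 g, so %H2C2O4 = 0.7960/1.4373 x 100 = 55.4%.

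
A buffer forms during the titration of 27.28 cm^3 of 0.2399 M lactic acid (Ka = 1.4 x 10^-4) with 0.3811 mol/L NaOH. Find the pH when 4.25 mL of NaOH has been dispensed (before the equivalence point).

3.37

Initial n(HC3H5O3) = 0.2399 x 0.02728 = 0.006544 mol.
n(NaOH) added = 0.3811 x 0.004250 = 0.001620 mol, converting that many moles of HC3H5O3 to C3H5O3-.
Remaining n(HC3H5O3) = 0.004925 mol; n(C3H5O3-) = 0.001620 mol.
By Henderson-Hasselbalch, pH = pKa + log([A^-]/[HA]) = 3.85 + log(0.001620/0.004925) = 3.85 + (-0.48) = 3.37.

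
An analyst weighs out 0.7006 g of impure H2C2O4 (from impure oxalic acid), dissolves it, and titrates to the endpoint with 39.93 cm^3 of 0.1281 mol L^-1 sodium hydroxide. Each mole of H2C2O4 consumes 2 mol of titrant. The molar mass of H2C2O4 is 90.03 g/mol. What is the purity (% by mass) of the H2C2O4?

32.9%

n(NaOH) = 0.1281 x 0.03993 = 0.005115 mol.
n(H2C2O4) = 0.005115 / 2 = 0.002558 mol.
mass of H2C2O4 = 0.002558 x 90.03 = 0.2303 g.
% purity = 0.2303 / 0.7006 x 100 = 32.9%.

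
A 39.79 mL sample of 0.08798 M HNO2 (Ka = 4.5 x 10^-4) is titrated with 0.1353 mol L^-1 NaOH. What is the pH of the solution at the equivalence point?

8.04

n(HNO2) = 0.08798 x 0.03979 = 0.003501 mol; V(NaOH) at equivalence = 0.003501/0.1353 = 0.02587 L.
At equivalence all the acid is converted to NO2-; total volume = 0.03979 + 0.02587 = 0.06566 L, so [NO2-] = 0.003501/0.06566 = 0.05331 M.
Kb = Kw/Ka = 1.0e-14 / 4.5 x 10^-4 = 2.22e-11.
[OH^-] = sqrt(Kb x [NO2-]) = sqrt(2.22e-11 x 0.05331) = 1.09e-6 M.
pOH = 5.96, so pH = 14.00 - 5.96 = 8.04.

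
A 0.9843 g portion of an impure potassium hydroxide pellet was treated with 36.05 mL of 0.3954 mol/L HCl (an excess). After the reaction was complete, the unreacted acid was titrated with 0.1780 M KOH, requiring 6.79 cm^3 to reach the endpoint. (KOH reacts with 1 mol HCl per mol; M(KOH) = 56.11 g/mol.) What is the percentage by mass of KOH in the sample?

74.4%

Total n(HCl) added = 0.3954 x 0.03605 = 0.01425 mol.
n(KOH) used = 0.1780 x 0.006790 = 0.001209 mol, which equals the excess n(HCl).
So n(HCl) consumed by the sample = 0.01425 - 0.001209 = 0.01305 mol.
n(KOH) = 0.01305 / 1 = 0.01305 mol.
mass KOH = 0.01305 x 56.11 = 0.7320 g, so %KOH = 0.7320/0.9843 x 100 = 74.4%.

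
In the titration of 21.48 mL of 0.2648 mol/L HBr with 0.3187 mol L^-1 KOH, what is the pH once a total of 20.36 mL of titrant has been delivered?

n(acid) = 0.2648 x 0.02148 = 0.005688 mol; n(KOH) added = 0.3187 x 0.02036 = 0.006489 mol.
Base is in excess by 0.006489 - 0.005688 = 0.0008008 mol in a total volume of 0.04184 L.
[OH^-] = 0.0008008/0.04184 = 0.01914 M, so pOH = 1.72 and pH = 14.00 - 1.72 = 12.28.

12.28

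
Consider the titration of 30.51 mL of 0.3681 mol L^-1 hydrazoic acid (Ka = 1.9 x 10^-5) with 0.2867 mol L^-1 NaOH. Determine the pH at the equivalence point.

8.96

n(HN3) = 0.3681 x 0.03051 = 0.01123 mol; V(NaOH) at equivalence = 0.01123/0.2867 = 0.03917 L.
At equivalence all the acid is converted to N3-; total volume = 0.03051 + 0.03917 = 0.06968 L, so [N3-] = 0.01123/0.06968 = 0.1612 M.
Kb = Kw/Ka = 1.0e-14 / 1.9 x 10^-5 = 5.26e-10.
[OH^-] = sqrt(Kb x [N3-]) = sqrt(5.26e-10 x 0.1612) = 9.21e-6 M.
pOH = 5.04, so pH = 14.00 - 5.04 = 8.96.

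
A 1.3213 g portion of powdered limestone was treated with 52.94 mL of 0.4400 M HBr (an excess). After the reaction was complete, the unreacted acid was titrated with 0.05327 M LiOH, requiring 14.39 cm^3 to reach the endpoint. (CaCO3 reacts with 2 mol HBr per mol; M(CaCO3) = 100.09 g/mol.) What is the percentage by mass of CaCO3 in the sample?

Total n(HBr) added = 0.4400 x 0.05294 = 0.02329 mol.
n(LiOH) used = 0.05327 x 0.01439 = 0.0007666 mol, which equals the excess n(HBr).
So n(HBr) consumed by the sample = 0.02329 - 0.0007666 = 0.02253 mol.
n(CaCO3) = 0.02253 / 2 = 0.01126 mol.
mass CaCO3 = 0.01126 x 100.09 = 1.127 g, so %CaCO3 = 1.127/1.3213 x 100 = 85.3%.

85.3%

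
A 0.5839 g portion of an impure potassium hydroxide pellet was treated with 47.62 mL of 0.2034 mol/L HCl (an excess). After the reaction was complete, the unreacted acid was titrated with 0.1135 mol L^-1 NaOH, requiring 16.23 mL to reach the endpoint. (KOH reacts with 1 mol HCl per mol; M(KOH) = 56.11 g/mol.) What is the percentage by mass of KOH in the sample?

75.4%

Total n(HCl) added = 0.2034 x 0.04762 = 0.009686 mol.
n(NaOH) used = 0.1135 x 0.01623 = 0.001842 mol, which equals the excess n(HCl).
So n(HCl) consumed by the sample = 0.009686 - 0.001842 = 0.007844 mol.
n(KOH) = 0.007844 / 1 = 0.007844 mol.
mass KOH = 0.007844 x 56.11 = 0.4401 g, so %KOH = 0.4401/0.5839 x 100 = 75.4%.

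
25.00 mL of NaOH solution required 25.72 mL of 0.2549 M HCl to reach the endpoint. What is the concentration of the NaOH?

0.262 M

n(HCl) delivered = 0.2549 x 0.02572 = 0.006556 mol.
For a 1:1 reaction, n(NaOH) = 0.006556 mol.
[NaOH] = 0.006556 mol / 0.02500 L = 0.262 M.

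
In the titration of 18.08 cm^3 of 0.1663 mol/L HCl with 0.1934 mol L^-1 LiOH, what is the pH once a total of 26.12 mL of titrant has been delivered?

n(acid) = 0.1663 x 0.01808 = 0.003007 mol; n(LiOH) added = 0.1934 x 0.02612 = 0.005052 mol.
Base is in excess by 0.005052 - 0.003007 = 0.002045 mol in a total volume of 0.04420 L.
[OH^-] = 0.002045/0.04420 = 0.04626 M, so pOH = 1.33 and pH = 14.00 - 1.33 = 12.67.

12.67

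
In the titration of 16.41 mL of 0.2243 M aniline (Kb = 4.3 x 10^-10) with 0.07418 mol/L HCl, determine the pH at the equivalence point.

n(C6H5NH2) = 0.2243 x 0.01641 = 0.003681 mol; V(HCl) at equivalence = 0.003681/0.07418 = 0.04962 L.
At equivalence the base is fully converted to C6H5NH3+; total volume = 0.06603 L, so [C6H5NH3+] = 0.003681/0.06603 = 0.05574 M.
Ka(C6H5NH3+) = Kw/Kb = 1.0e-14 / 4.3 x 10^-10 = 2.33e-5.
[H^+] = sqrt(Ka x [C6H5NH3+]) = sqrt(2.33e-5 x 0.05574) = 0.00114 M.
pH = -log(0.00114) = 2.94.

2.94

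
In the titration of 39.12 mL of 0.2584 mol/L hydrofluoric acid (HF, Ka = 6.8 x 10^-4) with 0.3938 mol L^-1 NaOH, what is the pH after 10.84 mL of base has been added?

Initial n(HF) = 0.2584 x 0.03912 = 0.01011 mol.
n(NaOH) added = 0.3938 x 0.01084 = 0.004269 mol, converting that many moles of HF to F-.
Remaining n(HF) = 0.005840 mol; n(F-) = 0.004269 mol.
By Henderson-Hasselbalch, pH = pKa + log([A^-]/[HA]) = 3.17 + log(0.004269/0.005840) = 3.17 + (-0.14) = 3.03.

3.03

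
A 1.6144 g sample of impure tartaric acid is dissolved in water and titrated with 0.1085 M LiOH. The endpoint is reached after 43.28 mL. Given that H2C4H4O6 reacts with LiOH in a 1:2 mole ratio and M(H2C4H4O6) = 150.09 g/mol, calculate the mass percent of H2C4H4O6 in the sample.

n(LiOH) = 0.1085 x 0.04328 = 0.004696 mol.
n(H2C4H4O6) = 0.004696 / 2 = 0.002348 mol.
mass of H2C4H4O6 = 0.002348 x 150.09 = 0.3524 g.
% purity = 0.3524 / 1.6144 x 100 = 21.8%.

21.8%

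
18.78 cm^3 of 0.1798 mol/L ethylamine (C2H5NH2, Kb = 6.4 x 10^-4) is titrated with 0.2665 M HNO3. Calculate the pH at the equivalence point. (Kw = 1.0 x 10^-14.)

5.89

n(C2H5NH2) = 0.1798 x 0.01878 = 0.003377 mol; V(HNO3) at equivalence = 0.003377/0.2665 = 0.01267 L.
At equivalence the base is fully converted to C2H5NH3+; total volume = 0.03145 L, so [C2H5NH3+] = 0.003377/0.03145 = 0.1074 M.
Ka(C2H5NH3+) = Kw/Kb = 1.0e-14 / 6.4 x 10^-4 = 1.56e-11.
[H^+] = sqrt(Ka x [C2H5NH3+]) = sqrt(1.56e-11 x 0.1074) = 1.30e-6 M.
pH = -log(1.30e-6) = 5.89.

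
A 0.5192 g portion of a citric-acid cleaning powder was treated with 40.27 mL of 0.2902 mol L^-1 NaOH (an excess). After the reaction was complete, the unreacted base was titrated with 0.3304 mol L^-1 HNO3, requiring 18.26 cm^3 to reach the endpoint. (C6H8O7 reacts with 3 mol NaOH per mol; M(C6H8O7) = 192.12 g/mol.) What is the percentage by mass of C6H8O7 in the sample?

Total n(NaOH) added = 0.2902 x 0.04027 = 0.01169 mol.
n(HNO3) used = 0.3304 x 0.01826 = 0.006033 mol, which equals the excess n(NaOH).
So n(NaOH) consumed by the sample = 0.01169 - 0.006033 = 0.005653 mol.
n(C6H8O7) = 0.005653 / 3 = 0.001884 mol.
mass C6H8O7 = 0.001884 x 192.12 = 0.3620 g, so %C6H8O7 = 0.3620/0.5192 x 100 = 69.7%.

69.7%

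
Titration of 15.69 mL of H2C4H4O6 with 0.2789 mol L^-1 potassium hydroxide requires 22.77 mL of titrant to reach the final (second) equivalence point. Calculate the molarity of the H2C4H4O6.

n(KOH) = 0.2789 x 0.02277 = 0.006351 mol.
At the final (second) equivalence point, 2 mol OH^- react per mol H2C4H4O6, so n(H2C4H4O6) = 0.006351 / 2 = 0.003175 mol.
[H2C4H4O6] = 0.003175 / 0.01569 L = 0.202 M.

0.202 M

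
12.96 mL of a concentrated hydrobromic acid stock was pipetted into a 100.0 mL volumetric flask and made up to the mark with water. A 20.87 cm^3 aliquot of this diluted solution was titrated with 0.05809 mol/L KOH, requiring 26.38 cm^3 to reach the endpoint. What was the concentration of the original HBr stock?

n(KOH) = 0.05809 x 0.02638 = 0.001532 mol.
n(HBr) in the aliquot = 0.001532 mol.
[diluted HBr] = 0.001532 / 0.02087 = 0.07343 M.
Dilution factor = 100.0/12.96 = 7.716, so [stock] = 0.07343 x 7.716 = 0.567 M.

0.567 M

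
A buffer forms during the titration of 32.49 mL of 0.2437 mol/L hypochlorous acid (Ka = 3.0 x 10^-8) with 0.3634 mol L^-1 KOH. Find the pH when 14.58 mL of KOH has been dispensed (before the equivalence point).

Initial n(HClO) = 0.2437 x 0.03249 = 0.007918 mol.
n(KOH) added = 0.3634 x 0.01458 = 0.005298 mol, converting that many moles of HClO to ClO-.
Remaining n(HClO) = 0.002619 mol; n(ClO-) = 0.005298 mol.
By Henderson-Hasselbalch, pH = pKa + log([A^-]/[HA]) = 7.52 + log(0.005298/0.002619) = 7.52 + (+0.31) = 7.83.

7.83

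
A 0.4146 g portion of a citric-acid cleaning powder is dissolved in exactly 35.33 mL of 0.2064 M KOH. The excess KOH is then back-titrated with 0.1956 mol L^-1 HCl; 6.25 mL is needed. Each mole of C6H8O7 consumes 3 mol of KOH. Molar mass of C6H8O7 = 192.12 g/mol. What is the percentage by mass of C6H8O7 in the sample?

93.8%

Total n(KOH) added = 0.2064 x 0.03533 = 0.007292 mol.
n(HCl) used = 0.1956 x 0.006250 = 0.001222 mol, which equals the excess n(KOH).
So n(KOH) consumed by the sample = 0.007292 - 0.001222 = 0.006070 mol.
n(C6H8O7) = 0.006070 / 3 = 0.002023 mol.
mass C6H8O7 = 0.002023 x 192.12 = 0.3887 g, so %C6H8O7 = 0.3887/0.4146 x 100 = 93.8%.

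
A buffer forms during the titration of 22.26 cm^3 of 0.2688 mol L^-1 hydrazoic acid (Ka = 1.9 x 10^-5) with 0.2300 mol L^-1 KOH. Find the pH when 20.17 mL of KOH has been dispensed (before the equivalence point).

5.26

Initial n(HN3) = 0.2688 x 0.02226 = 0.005983 mol.
n(KOH) added = 0.2300 x 0.02017 = 0.004639 mol, converting that many moles of HN3 to N3-.
Remaining n(HN3) = 0.001344 mol; n(N3-) = 0.004639 mol.
By Henderson-Hasselbalch, pH = pKa + log([A^-]/[HA]) = 4.72 + log(0.004639/0.001344) = 4.72 + (+0.54) = 5.26.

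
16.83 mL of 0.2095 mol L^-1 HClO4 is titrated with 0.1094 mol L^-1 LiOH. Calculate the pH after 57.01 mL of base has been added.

n(acid) = 0.2095 x 0.01683 = 0.003526 mol; n(LiOH) added = 0.1094 x 0.05701 = 0.006237 mol.
Base is in excess by 0.006237 - 0.003526 = 0.002711 mol in a total volume of 0.07384 L.
[OH^-] = 0.002711/0.07384 = 0.03671 M, so pOH = 1.44 and pH = 14.00 - 1.44 = 12.56.

12.56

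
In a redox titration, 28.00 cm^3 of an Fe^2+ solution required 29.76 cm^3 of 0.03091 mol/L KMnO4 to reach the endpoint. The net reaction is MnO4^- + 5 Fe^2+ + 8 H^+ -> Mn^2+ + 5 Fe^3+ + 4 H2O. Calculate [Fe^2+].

n(KMnO4) = 0.03091 x 0.02976 = 0.0009199 mol.
From the balanced equation, 1 mol KMnO4 reacts with 5 mol Fe^2+, so n(Fe^2+) = 0.0009199 x 5/1 = 0.004599 mol.
[Fe^2+] = 0.004599 / 0.02800 L = 0.164 M.

0.164 M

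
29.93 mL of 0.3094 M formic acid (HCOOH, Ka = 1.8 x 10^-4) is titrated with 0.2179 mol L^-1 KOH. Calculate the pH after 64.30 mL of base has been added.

12.70

n(acid) = 0.3094 x 0.02993 = 0.009260 mol; n(KOH) added = 0.2179 x 0.06430 = 0.01401 mol.
Base is in excess by 0.01401 - 0.009260 = 0.004751 mol in a total volume of 0.09423 L.
[OH^-] = 0.004751/0.09423 = 0.05042 M, so pOH = 1.30 and pH = 14.00 - 1.30 = 12.70.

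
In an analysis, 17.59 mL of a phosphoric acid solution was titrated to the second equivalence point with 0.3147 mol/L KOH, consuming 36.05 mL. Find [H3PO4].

0.322 M

n(KOH) = 0.3147 x 0.03605 = 0.01134 mol.
At the second equivalence point, 2 mol OH^- react per mol H3PO4, so n(H3PO4) = 0.01134 / 2 = 0.005672 mol.
[H3PO4] = 0.005672 / 0.01759 L = 0.322 M.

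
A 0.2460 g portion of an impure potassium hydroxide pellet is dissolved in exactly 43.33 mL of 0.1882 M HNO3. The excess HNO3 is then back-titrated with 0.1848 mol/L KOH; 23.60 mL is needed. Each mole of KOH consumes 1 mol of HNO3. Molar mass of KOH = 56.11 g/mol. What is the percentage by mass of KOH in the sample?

Total n(HNO3) added = 0.1882 x 0.04333 = 0.008155 mol.
n(KOH) used = 0.1848 x 0.02360 = 0.004361 mol, which equals the excess n(HNO3).
So n(HNO3) consumed by the sample = 0.008155 - 0.004361 = 0.003793 mol.
n(KOH) = 0.003793 / 1 = 0.003793 mol.
mass KOH = 0.003793 x 56.11 = 0.2128 g, so %KOH = 0.2128/0.2460 x 100 = 86.5%.

86.5%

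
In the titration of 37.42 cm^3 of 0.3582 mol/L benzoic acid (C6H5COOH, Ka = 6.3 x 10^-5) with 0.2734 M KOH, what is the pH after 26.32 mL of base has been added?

Initial n(C6H5COOH) = 0.3582 x 0.03742 = 0.01340 mol.
n(KOH) added = 0.2734 x 0.02632 = 0.007196 mol, converting that many moles of C6H5COOH to C6H5COO-.
Remaining n(C6H5COOH) = 0.006208 mol; n(C6H5COO-) = 0.007196 mol.
By Henderson-Hasselbalch, pH = pKa + log([A^-]/[HA]) = 4.20 + log(0.007196/0.006208) = 4.20 + (+0.06) = 4.26.

4.26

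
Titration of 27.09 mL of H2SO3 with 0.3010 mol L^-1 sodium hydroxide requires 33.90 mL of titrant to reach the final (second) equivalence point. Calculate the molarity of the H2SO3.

n(NaOH) = 0.3010 x 0.03390 = 0.01020 mol.
At the final (second) equivalence point, 2 mol OH^- react per mol H2SO3, so n(H2SO3) = 0.01020 / 2 = 0.005102 mol.
[H2SO3] = 0.005102 / 0.02709 L = 0.188 M.

0.188 M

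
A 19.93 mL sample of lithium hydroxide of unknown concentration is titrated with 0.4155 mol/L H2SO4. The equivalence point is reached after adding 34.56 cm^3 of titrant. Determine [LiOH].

n(H2SO4) delivered = 0.4155 x 0.03456 = 0.01436 mol.
The reaction is 2 LiOH + 1 H2SO4, so n(LiOH) = 0.01436 x 2/1 = 0.02872 mol.
[LiOH] = 0.02872 mol / 0.01993 L = 1.44 M.

1.44 M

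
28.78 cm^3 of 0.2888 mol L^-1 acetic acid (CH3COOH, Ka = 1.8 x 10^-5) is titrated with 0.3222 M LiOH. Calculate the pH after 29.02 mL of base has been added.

n(acid) = 0.2888 x 0.02878 = 0.008312 mol; n(LiOH) added = 0.3222 x 0.02902 = 0.009350 mol.
Base is in excess by 0.009350 - 0.008312 = 0.001039 mol in a total volume of 0.05780 L.
[OH^-] = 0.001039/0.05780 = 0.01797 M, so pOH = 1.75 and pH = 14.00 - 1.75 = 12.25.

12.25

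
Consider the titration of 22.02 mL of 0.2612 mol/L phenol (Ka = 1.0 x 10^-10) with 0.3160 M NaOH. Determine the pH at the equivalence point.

n(C6H5OH) = 0.2612 x 0.02202 = 0.005752 mol; V(NaOH) at equivalence = 0.005752/0.3160 = 0.01820 L.
At equivalence all the acid is converted to C6H5O-; total volume = 0.02202 + 0.01820 = 0.04022 L, so [C6H5O-] = 0.005752/0.04022 = 0.1430 M.
Kb = Kw/Ka = 1.0e-14 / 1.0 x 10^-10 = 0.000100.
[OH^-] = sqrt(Kb x [C6H5O-]) = sqrt(0.000100 x 0.1430) = 0.00378 M.
pOH = 2.42, so pH = 14.00 - 2.42 = 11.58.

11.58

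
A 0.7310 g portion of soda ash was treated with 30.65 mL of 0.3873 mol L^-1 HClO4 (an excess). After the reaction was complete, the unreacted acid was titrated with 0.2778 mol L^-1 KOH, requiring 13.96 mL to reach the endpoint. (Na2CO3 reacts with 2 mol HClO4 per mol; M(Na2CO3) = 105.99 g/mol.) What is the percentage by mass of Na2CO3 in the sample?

Total n(HClO4) added = 0.3873 x 0.03065 = 0.01187 mol.
n(KOH) used = 0.2778 x 0.01396 = 0.003878 mol, which equals the excess n(HClO4).
So n(HClO4) consumed by the sample = 0.01187 - 0.003878 = 0.007993 mol.
n(Na2CO3) = 0.007993 / 2 = 0.003996 mol.
mass Na2CO3 = 0.003996 x 105.99 = 0.4236 g, so %Na2CO3 = 0.4236/0.7310 x 100 = 57.9%.

57.9%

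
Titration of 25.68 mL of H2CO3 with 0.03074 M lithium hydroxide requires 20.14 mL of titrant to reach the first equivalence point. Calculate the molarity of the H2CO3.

n(LiOH) = 0.03074 x 0.02014 = 0.0006191 mol.
At the first equivalence point, 1 mol OH^- react per mol H2CO3, so n(H2CO3) = 0.0006191 / 1 = 0.0006191 mol.
[H2CO3] = 0.0006191 / 0.02568 L = 0.0241 M.

0.0241 M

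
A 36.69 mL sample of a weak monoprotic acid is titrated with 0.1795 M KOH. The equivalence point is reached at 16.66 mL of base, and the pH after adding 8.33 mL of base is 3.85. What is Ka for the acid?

1.4 x 10^-4

8.33 mL is half of the equivalence volume, so this is the half-equivalence point where [HA] = [A^-].
At half-equivalence pH = pKa, so pKa = 3.85.
Ka = 10^(-3.85) = 1.4 x 10^-4.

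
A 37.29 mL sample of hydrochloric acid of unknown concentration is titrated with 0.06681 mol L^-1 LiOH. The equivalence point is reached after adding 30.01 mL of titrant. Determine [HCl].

n(LiOH) delivered = 0.06681 x 0.03001 = 0.002005 mol.
For a 1:1 reaction, n(HCl) = 0.002005 mol.
[HCl] = 0.002005 mol / 0.03729 L = 0.0538 M.

0.0538 M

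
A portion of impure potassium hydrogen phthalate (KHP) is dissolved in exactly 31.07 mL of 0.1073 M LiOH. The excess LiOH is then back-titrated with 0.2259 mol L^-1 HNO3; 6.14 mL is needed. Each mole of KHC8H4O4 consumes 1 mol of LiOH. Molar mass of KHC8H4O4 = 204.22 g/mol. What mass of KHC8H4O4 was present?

0.398 g

Total n(LiOH) added = 0.1073 x 0.03107 = 0.003334 mol.
n(HNO3) used = 0.2259 x 0.006140 = 0.001387 mol, which equals the excess n(LiOH).
So n(LiOH) consumed by the sample = 0.003334 - 0.001387 = 0.001947 mol.
n(KHC8H4O4) = 0.001947 / 1 = 0.001947 mol.
mass = 0.001947 mol x 204.22 g/mol = 0.398 g.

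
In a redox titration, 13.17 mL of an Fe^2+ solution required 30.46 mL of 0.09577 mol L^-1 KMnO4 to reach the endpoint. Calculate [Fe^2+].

1.11 M

n(KMnO4) = 0.09577 x 0.03046 = 0.002917 mol.
From the balanced equation, 1 mol KMnO4 reacts with 5 mol Fe^2+, so n(Fe^2+) = 0.002917 x 5/1 = 0.01459 mol.
[Fe^2+] = 0.01459 / 0.01317 L = 1.11 M.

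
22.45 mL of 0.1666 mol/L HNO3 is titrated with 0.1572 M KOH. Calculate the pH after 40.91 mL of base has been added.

12.63

n(acid) = 0.1666 x 0.02245 = 0.003740 mol; n(KOH) added = 0.1572 x 0.04091 = 0.006431 mol.
Base is in excess by 0.006431 - 0.003740 = 0.002691 mol in a total volume of 0.06336 L.
[OH^-] = 0.002691/0.06336 = 0.04247 M, so pOH = 1.37 and pH = 14.00 - 1.37 = 12.63.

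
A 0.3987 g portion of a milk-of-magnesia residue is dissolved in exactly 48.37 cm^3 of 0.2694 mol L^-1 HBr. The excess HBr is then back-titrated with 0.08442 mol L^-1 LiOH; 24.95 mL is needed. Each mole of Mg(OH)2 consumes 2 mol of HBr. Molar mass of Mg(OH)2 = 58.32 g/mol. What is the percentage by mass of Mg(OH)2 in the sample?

79.9%

Total n(HBr) added = 0.2694 x 0.04837 = 0.01303 mol.
n(LiOH) used = 0.08442 x 0.02495 = 0.002106 mol, which equals the excess n(HBr).
So n(HBr) consumed by the sample = 0.01303 - 0.002106 = 0.01092 mol.
n(Mg(OH)2) = 0.01092 / 2 = 0.005462 mol.
mass Mg(OH)2 = 0.005462 x 58.32 = 0.3186 g, so %Mg(OH)2 = 0.3186/0.3987 x 100 = 79.9%.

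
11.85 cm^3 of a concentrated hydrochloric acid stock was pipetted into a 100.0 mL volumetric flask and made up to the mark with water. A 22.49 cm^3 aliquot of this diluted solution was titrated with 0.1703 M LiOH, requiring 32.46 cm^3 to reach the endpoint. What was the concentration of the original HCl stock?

n(LiOH) = 0.1703 x 0.03246 = 0.005528 mol.
n(HCl) in the aliquot = 0.005528 mol.
[diluted HCl] = 0.005528 / 0.02249 = 0.2458 M.
Dilution factor = 100.0/11.85 = 8.439, so [stock] = 0.2458 x 8.439 = 2.07 M.

2.07 M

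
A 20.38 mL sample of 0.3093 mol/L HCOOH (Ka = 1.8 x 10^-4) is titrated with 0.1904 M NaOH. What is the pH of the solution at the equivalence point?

8.41

n(HCOOH) = 0.3093 x 0.02038 = 0.006304 mol; V(NaOH) at equivalence = 0.006304/0.1904 = 0.03311 L.
At equivalence all the acid is converted to HCOO-; total volume = 0.02038 + 0.03311 = 0.05349 L, so [HCOO-] = 0.006304/0.05349 = 0.1179 M.
Kb = Kw/Ka = 1.0e-14 / 1.8 x 10^-4 = 5.56e-11.
[OH^-] = sqrt(Kb x [HCOO-]) = sqrt(5.56e-11 x 0.1179) = 2.56e-6 M.
pOH = 5.59, so pH = 14.00 - 5.59 = 8.41.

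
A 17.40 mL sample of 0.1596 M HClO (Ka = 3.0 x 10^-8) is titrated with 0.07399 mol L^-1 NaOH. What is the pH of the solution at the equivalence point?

10.11

n(HClO) = 0.1596 x 0.01740 = 0.002777 mol; V(NaOH) at equivalence = 0.002777/0.07399 = 0.03753 L.
At equivalence all the acid is converted to ClO-; total volume = 0.01740 + 0.03753 = 0.05493 L, so [ClO-] = 0.002777/0.05493 = 0.05055 M.
Kb = Kw/Ka = 1.0e-14 / 3.0 x 10^-8 = 3.33e-7.
[OH^-] = sqrt(Kb x [ClO-]) = sqrt(3.33e-7 x 0.05055) = 0.000130 M.
pOH = 3.89, so pH = 14.00 - 3.89 = 10.11.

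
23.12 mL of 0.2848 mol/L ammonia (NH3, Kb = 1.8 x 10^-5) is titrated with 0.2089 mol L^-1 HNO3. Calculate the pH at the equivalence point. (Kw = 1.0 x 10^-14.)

5.09

n(NH3) = 0.2848 x 0.02312 = 0.006585 mol; V(HNO3) at equivalence = 0.006585/0.2089 = 0.03152 L.
At equivalence the base is fully converted to NH4+; total volume = 0.05464 L, so [NH4+] = 0.006585/0.05464 = 0.1205 M.
Ka(NH4+) = Kw/Kb = 1.0e-14 / 1.8 x 10^-5 = 5.56e-10.
[H^+] = sqrt(Ka x [NH4+]) = sqrt(5.56e-10 x 0.1205) = 8.18e-6 M.
pH = -log(8.18e-6) = 5.09.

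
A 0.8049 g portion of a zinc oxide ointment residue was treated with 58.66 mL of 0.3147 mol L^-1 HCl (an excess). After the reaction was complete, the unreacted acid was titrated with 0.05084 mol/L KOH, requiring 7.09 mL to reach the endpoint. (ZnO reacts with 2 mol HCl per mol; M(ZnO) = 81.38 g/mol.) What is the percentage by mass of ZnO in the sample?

Total n(HCl) added = 0.3147 x 0.05866 = 0.01846 mol.
n(KOH) used = 0.05084 x 0.007090 = 0.0003605 mol, which equals the excess n(HCl).
So n(HCl) consumed by the sample = 0.01846 - 0.0003605 = 0.01810 mol.
n(ZnO) = 0.01810 / 2 = 0.009050 mol.
mass ZnO = 0.009050 x 81.38 = 0.7365 g, so %ZnO = 0.7365/0.8049 x 100 = 91.5%.

91.5%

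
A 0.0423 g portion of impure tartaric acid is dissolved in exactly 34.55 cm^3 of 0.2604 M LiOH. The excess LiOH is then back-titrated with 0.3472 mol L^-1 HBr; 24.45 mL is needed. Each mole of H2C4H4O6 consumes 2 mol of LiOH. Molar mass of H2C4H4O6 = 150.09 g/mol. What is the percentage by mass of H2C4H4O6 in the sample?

90.1%

Total n(LiOH) added = 0.2604 x 0.03455 = 0.008997 mol.
n(HBr) used = 0.3472 x 0.02445 = 0.008489 mol, which equals the excess n(LiOH).
So n(LiOH) consumed by the sample = 0.008997 - 0.008489 = 0.0005078 mol.
n(H2C4H4O6) = 0.0005078 / 2 = 0.0002539 mol.
mass H2C4H4O6 = 0.0002539 x 150.09 = 0.03811 g, so %H2C4H4O6 = 0.03811/0.0423 x 100 = 90.1%.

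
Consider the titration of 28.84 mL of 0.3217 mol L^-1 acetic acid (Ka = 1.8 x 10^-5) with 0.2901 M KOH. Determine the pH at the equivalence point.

8.96

n(CH3COOH) = 0.3217 x 0.02884 = 0.009278 mol; V(KOH) at equivalence = 0.009278/0.2901 = 0.03198 L.
At equivalence all the acid is converted to CH3COO-; total volume = 0.02884 + 0.03198 = 0.06082 L, so [CH3COO-] = 0.009278/0.06082 = 0.1525 M.
Kb = Kw/Ka = 1.0e-14 / 1.8 x 10^-5 = 5.56e-10.
[OH^-] = sqrt(Kb x [CH3COO-]) = sqrt(5.56e-10 x 0.1525) = 9.21e-6 M.
pOH = 5.04, so pH = 14.00 - 5.04 = 8.96.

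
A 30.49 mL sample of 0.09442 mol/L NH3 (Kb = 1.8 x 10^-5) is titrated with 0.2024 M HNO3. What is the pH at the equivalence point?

n(NH3) = 0.09442 x 0.03049 = 0.002879 mol; V(HNO3) at equivalence = 0.002879/0.2024 = 0.01422 L.
At equivalence the base is fully converted to NH4+; total volume = 0.04471 L, so [NH4+] = 0.002879/0.04471 = 0.06438 M.
Ka(NH4+) = Kw/Kb = 1.0e-14 / 1.8 x 10^-5 = 5.56e-10.
[H^+] = sqrt(Ka x [NH4+]) = sqrt(5.56e-10 x 0.06438) = 5.98e-6 M.
pH = -log(5.98e-6) = 5.22.

5.22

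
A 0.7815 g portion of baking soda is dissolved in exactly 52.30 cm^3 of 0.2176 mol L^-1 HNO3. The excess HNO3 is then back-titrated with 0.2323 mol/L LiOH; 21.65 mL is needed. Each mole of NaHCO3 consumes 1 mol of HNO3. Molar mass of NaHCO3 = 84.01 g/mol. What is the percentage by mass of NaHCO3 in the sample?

68.3%

Total n(HNO3) added = 0.2176 x 0.05230 = 0.01138 mol.
n(LiOH) used = 0.2323 x 0.02165 = 0.005029 mol, which equals the excess n(HNO3).
So n(HNO3) consumed by the sample = 0.01138 - 0.005029 = 0.006351 mol.
n(NaHCO3) = 0.006351 / 1 = 0.006351 mol.
mass NaHCO3 = 0.006351 x 84.01 = 0.5336 g, so %NaHCO3 = 0.5336/0.7815 x 100 = 68.3%.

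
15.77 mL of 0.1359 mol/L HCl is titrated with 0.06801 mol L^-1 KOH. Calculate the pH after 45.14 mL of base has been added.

12.18

n(acid) = 0.1359 x 0.01577 = 0.002143 mol; n(KOH) added = 0.06801 x 0.04514 = 0.003070 mol.
Base is in excess by 0.003070 - 0.002143 = 0.0009268 mol in a total volume of 0.06091 L.
[OH^-] = 0.0009268/0.06091 = 0.01522 M, so pOH = 1.82 and pH = 14.00 - 1.82 = 12.18.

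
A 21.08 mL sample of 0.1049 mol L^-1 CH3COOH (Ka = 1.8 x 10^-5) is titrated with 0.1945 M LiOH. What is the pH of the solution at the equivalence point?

8.79

n(CH3COOH) = 0.1049 x 0.02108 = 0.002211 mol; V(LiOH) at equivalence = 0.002211/0.1945 = 0.01137 L.
At equivalence all the acid is converted to CH3COO-; total volume = 0.02108 + 0.01137 = 0.03245 L, so [CH3COO-] = 0.002211/0.03245 = 0.06815 M.
Kb = Kw/Ka = 1.0e-14 / 1.8 x 10^-5 = 5.56e-10.
[OH^-] = sqrt(Kb x [CH3COO-]) = sqrt(5.56e-10 x 0.06815) = 6.15e-6 M.
pOH = 5.21, so pH = 14.00 - 5.21 = 8.79.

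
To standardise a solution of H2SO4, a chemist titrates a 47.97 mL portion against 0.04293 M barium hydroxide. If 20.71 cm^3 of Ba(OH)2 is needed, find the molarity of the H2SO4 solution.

n(Ba(OH)2) delivered = 0.04293 x 0.02071 = 0.0008891 mol.
For a 1:1 reaction, n(H2SO4) = 0.0008891 mol.
[H2SO4] = 0.0008891 mol / 0.04797 L = 0.0185 M.

0.0185 M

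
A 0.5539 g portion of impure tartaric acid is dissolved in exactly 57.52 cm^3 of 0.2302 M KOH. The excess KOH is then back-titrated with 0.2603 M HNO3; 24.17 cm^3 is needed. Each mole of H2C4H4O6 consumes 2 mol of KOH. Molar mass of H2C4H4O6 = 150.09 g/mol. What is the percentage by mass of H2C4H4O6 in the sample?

Total n(KOH) added = 0.2302 x 0.05752 = 0.01324 mol.
n(HNO3) used = 0.2603 x 0.02417 = 0.006291 mol, which equals the excess n(KOH).
So n(KOH) consumed by the sample = 0.01324 - 0.006291 = 0.006950 mol.
n(H2C4H4O6) = 0.006950 / 2 = 0.003475 mol.
mass H2C4H4O6 = 0.003475 x 150.09 = 0.5215 g, so %H2C4H4O6 = 0.5215/0.5539 x 100 = 94.2%.

94.2%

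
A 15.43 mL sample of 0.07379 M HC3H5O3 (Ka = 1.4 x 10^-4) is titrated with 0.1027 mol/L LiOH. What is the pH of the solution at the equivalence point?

n(HC3H5O3) = 0.07379 x 0.01543 = 0.001139 mol; V(LiOH) at equivalence = 0.001139/0.1027 = 0.01109 L.
At equivalence all the acid is converted to C3H5O3-; total volume = 0.01543 + 0.01109 = 0.02652 L, so [C3H5O3-] = 0.001139/0.02652 = 0.04294 M.
Kb = Kw/Ka = 1.0e-14 / 1.4 x 10^-4 = 7.14e-11.
[OH^-] = sqrt(Kb x [C3H5O3-]) = sqrt(7.14e-11 x 0.04294) = 1.75e-6 M.
pOH = 5.76, so pH = 14.00 - 5.76 = 8.24.

8.24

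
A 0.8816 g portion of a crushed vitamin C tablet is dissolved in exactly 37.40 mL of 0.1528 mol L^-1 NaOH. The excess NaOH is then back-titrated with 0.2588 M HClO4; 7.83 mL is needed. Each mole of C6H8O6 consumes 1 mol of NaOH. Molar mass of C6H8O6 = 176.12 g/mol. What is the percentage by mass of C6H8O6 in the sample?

73.7%

Total n(NaOH) added = 0.1528 x 0.03740 = 0.005715 mol.
n(HClO4) used = 0.2588 x 0.007830 = 0.002026 mol, which equals the excess n(NaOH).
So n(NaOH) consumed by the sample = 0.005715 - 0.002026 = 0.003688 mol.
n(C6H8O6) = 0.003688 / 1 = 0.003688 mol.
mass C6H8O6 = 0.003688 x 176.12 = 0.6496 g, so %C6H8O6 = 0.6496/0.8816 x 100 = 73.7%.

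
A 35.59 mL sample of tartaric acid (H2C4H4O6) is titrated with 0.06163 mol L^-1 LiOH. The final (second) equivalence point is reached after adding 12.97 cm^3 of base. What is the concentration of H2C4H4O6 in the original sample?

0.0112 M

n(LiOH) = 0.06163 x 0.01297 = 0.0007993 mol.
At the final (second) equivalence point, 2 mol OH^- react per mol H2C4H4O6, so n(H2C4H4O6) = 0.0007993 / 2 = 0.0003997 mol.
[H2C4H4O6] = 0.0003997 / 0.03559 L = 0.0112 M.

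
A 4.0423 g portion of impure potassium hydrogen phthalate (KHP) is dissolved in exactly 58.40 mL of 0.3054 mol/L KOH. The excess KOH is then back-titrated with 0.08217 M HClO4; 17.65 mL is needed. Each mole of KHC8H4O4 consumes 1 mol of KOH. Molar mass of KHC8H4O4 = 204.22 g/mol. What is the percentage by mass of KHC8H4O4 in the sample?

82.8%

Total n(KOH) added = 0.3054 x 0.05840 = 0.01784 mol.
n(HClO4) used = 0.08217 x 0.01765 = 0.001450 mol, which equals the excess n(KOH).
So n(KOH) consumed by the sample = 0.01784 - 0.001450 = 0.01639 mol.
n(KHC8H4O4) = 0.01639 / 1 = 0.01639 mol.
mass KHC8H4O4 = 0.01639 x 204.22 = 3.346 g, so %KHC8H4O4 = 3.346/4.0423 x 100 = 82.8%.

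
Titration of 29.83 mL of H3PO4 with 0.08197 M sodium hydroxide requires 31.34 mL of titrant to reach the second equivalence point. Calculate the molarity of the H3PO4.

n(NaOH) = 0.08197 x 0.03134 = 0.002569 mol.
At the second equivalence point, 2 mol OH^- react per mol H3PO4, so n(H3PO4) = 0.002569 / 2 = 0.001284 mol.
[H3PO4] = 0.001284 / 0.02983 L = 0.0431 M.

0.0431 M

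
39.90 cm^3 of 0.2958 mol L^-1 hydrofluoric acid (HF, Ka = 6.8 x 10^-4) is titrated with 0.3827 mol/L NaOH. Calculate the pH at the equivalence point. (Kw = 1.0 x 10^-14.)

n(HF) = 0.2958 x 0.03990 = 0.01180 mol; V(NaOH) at equivalence = 0.01180/0.3827 = 0.03084 L.
At equivalence all the acid is converted to F-; total volume = 0.03990 + 0.03084 = 0.07074 L, so [F-] = 0.01180/0.07074 = 0.1668 M.
Kb = Kw/Ka = 1.0e-14 / 6.8 x 10^-4 = 1.47e-11.
[OH^-] = sqrt(Kb x [F-]) = sqrt(1.47e-11 x 0.1668) = 1.57e-6 M.
pOH = 5.81, so pH = 14.00 - 5.81 = 8.19.

8.19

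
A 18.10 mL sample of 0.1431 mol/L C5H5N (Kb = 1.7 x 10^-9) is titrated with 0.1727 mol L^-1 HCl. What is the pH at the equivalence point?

n(C5H5N) = 0.1431 x 0.01810 = 0.002590 mol; V(HCl) at equivalence = 0.002590/0.1727 = 0.01500 L.
At equivalence the base is fully converted to C5H5NH+; total volume = 0.03310 L, so [C5H5NH+] = 0.002590/0.03310 = 0.07826 M.
Ka(C5H5NH+) = Kw/Kb = 1.0e-14 / 1.7 x 10^-9 = 5.88e-6.
[H^+] = sqrt(Ka x [C5H5NH+]) = sqrt(5.88e-6 x 0.07826) = 0.000678 M.
pH = -log(0.000678) = 3.17.

3.17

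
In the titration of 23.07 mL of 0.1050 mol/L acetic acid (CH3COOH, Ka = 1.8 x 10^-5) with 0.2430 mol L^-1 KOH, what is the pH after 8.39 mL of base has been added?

Initial n(CH3COOH) = 0.1050 x 0.02307 = 0.002422 mol.
n(KOH) added = 0.2430 x 0.008390 = 0.002039 mol, converting that many moles of CH3COOH to CH3COO-.
Remaining n(CH3COOH) = 0.0003836 mol; n(CH3COO-) = 0.002039 mol.
By Henderson-Hasselbalch, pH = pKa + log([A^-]/[HA]) = 4.74 + log(0.002039/0.0003836) = 4.74 + (+0.73) = 5.47.

5.47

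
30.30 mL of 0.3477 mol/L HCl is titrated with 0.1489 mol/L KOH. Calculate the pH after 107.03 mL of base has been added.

12.59

n(acid) = 0.3477 x 0.03030 = 0.01054 mol; n(KOH) added = 0.1489 x 0.1070 = 0.01594 mol.
Base is in excess by 0.01594 - 0.01054 = 0.005401 mol in a total volume of 0.1373 L.
[OH^-] = 0.005401/0.1373 = 0.03933 M, so pOH = 1.41 and pH = 14.00 - 1.41 = 12.59.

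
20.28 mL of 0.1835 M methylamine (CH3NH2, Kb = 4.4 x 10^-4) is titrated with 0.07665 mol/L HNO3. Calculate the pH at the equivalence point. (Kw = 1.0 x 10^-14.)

n(CH3NH2) = 0.1835 x 0.02028 = 0.003721 mol; V(HNO3) at equivalence = 0.003721/0.07665 = 0.04855 L.
At equivalence the base is fully converted to CH3NH3+; total volume = 0.06883 L, so [CH3NH3+] = 0.003721/0.06883 = 0.05407 M.
Ka(CH3NH3+) = Kw/Kb = 1.0e-14 / 4.4 x 10^-4 = 2.27e-11.
[H^+] = sqrt(Ka x [CH3NH3+]) = sqrt(2.27e-11 x 0.05407) = 1.11e-6 M.
pH = -log(1.11e-6) = 5.96.

5.96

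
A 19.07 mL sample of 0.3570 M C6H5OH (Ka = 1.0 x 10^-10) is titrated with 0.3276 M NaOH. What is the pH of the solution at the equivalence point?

n(C6H5OH) = 0.3570 x 0.01907 = 0.006808 mol; V(NaOH) at equivalence = 0.006808/0.3276 = 0.02078 L.
At equivalence all the acid is converted to C6H5O-; total volume = 0.01907 + 0.02078 = 0.03985 L, so [C6H5O-] = 0.006808/0.03985 = 0.1708 M.
Kb = Kw/Ka = 1.0e-14 / 1.0 x 10^-10 = 0.000100.
[OH^-] = sqrt(Kb x [C6H5O-]) = sqrt(0.000100 x 0.1708) = 0.00413 M.
pOH = 2.38, so pH = 14.00 - 2.38 = 11.62.

11.62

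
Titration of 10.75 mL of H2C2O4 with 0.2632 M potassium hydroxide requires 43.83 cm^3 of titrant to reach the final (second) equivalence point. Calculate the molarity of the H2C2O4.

n(KOH) = 0.2632 x 0.04383 = 0.01154 mol.
At the final (second) equivalence point, 2 mol OH^- react per mol H2C2O4, so n(H2C2O4) = 0.01154 / 2 = 0.005768 mol.
[H2C2O4] = 0.005768 / 0.01075 L = 0.537 M.

0.537 M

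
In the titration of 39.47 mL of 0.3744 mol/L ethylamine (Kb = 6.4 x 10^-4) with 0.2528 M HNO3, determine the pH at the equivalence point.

n(C2H5NH2) = 0.3744 x 0.03947 = 0.01478 mol; V(HNO3) at equivalence = 0.01478/0.2528 = 0.05846 L.
At equivalence the base is fully converted to C2H5NH3+; total volume = 0.09793 L, so [C2H5NH3+] = 0.01478/0.09793 = 0.1509 M.
Ka(C2H5NH3+) = Kw/Kb = 1.0e-14 / 6.4 x 10^-4 = 1.56e-11.
[H^+] = sqrt(Ka x [C2H5NH3+]) = sqrt(1.56e-11 x 0.1509) = 1.54e-6 M.
pH = -log(1.54e-6) = 5.81.

5.81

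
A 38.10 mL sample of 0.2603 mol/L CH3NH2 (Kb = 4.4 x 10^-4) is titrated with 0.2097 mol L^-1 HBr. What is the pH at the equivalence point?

n(CH3NH2) = 0.2603 x 0.03810 = 0.009917 mol; V(HBr) at equivalence = 0.009917/0.2097 = 0.04729 L.
At equivalence the base is fully converted to CH3NH3+; total volume = 0.08539 L, so [CH3NH3+] = 0.009917/0.08539 = 0.1161 M.
Ka(CH3NH3+) = Kw/Kb = 1.0e-14 / 4.4 x 10^-4 = 2.27e-11.
[H^+] = sqrt(Ka x [CH3NH3+]) = sqrt(2.27e-11 x 0.1161) = 1.62e-6 M.
pH = -log(1.62e-6) = 5.79.

5.79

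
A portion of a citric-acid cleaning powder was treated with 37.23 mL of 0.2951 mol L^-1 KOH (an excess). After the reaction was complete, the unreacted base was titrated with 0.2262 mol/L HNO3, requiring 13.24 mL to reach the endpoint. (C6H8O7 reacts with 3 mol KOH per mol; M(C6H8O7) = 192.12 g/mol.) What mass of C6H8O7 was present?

0.512 g

Total n(KOH) added = 0.2951 x 0.03723 = 0.01099 mol.
n(HNO3) used = 0.2262 x 0.01324 = 0.002995 mol, which equals the excess n(KOH).
So n(KOH) consumed by the sample = 0.01099 - 0.002995 = 0.007992 mol.
n(C6H8O7) = 0.007992 / 3 = 0.002664 mol.
mass = 0.002664 mol x 192.12 g/mol = 0.512 g.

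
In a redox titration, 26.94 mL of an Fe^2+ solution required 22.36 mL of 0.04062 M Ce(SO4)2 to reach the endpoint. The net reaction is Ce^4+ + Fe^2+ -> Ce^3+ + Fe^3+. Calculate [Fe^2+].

n(Ce(SO4)2) = 0.04062 x 0.02236 = 0.0009083 mol.
From the balanced equation, 1 mol Ce(SO4)2 reacts with 1 mol Fe^2+, so n(Fe^2+) = 0.0009083 x 1/1 = 0.0009083 mol.
[Fe^2+] = 0.0009083 / 0.02694 L = 0.0337 M.

0.0337 M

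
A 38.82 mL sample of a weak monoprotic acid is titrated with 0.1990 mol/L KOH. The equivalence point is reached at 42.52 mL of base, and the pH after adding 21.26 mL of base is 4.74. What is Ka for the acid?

1.8 x 10^-5

21.26 mL is half of the equivalence volume, so this is the half-equivalence point where [HA] = [A^-].
At half-equivalence pH = pKa, so pKa = 4.74.
Ka = 10^(-4.74) = 1.8 x 10^-5.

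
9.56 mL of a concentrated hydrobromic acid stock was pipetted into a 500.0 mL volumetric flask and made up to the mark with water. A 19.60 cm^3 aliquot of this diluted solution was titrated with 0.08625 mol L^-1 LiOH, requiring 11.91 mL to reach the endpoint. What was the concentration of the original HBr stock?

n(LiOH) = 0.08625 x 0.01191 = 0.001027 mol.
n(HBr) in the aliquot = 0.001027 mol.
[diluted HBr] = 0.001027 / 0.01960 = 0.05241 M.
Dilution factor = 500.0/9.560 = 52.30, so [stock] = 0.05241 x 52.30 = 2.74 M.

2.74 M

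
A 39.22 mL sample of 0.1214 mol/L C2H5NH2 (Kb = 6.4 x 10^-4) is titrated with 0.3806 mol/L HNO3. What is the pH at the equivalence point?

n(C2H5NH2) = 0.1214 x 0.03922 = 0.004761 mol; V(HNO3) at equivalence = 0.004761/0.3806 = 0.01251 L.
At equivalence the base is fully converted to C2H5NH3+; total volume = 0.05173 L, so [C2H5NH3+] = 0.004761/0.05173 = 0.09204 M.
Ka(C2H5NH3+) = Kw/Kb = 1.0e-14 / 6.4 x 10^-4 = 1.56e-11.
[H^+] = sqrt(Ka x [C2H5NH3+]) = sqrt(1.56e-11 x 0.09204) = 1.20e-6 M.
pH = -log(1.20e-6) = 5.92.

5.92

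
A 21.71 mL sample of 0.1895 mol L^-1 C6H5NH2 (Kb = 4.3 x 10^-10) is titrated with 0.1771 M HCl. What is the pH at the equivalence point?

n(C6H5NH2) = 0.1895 x 0.02171 = 0.004114 mol; V(HCl) at equivalence = 0.004114/0.1771 = 0.02323 L.
At equivalence the base is fully converted to C6H5NH3+; total volume = 0.04494 L, so [C6H5NH3+] = 0.004114/0.04494 = 0.09155 M.
Ka(C6H5NH3+) = Kw/Kb = 1.0e-14 / 4.3 x 10^-10 = 2.33e-5.
[H^+] = sqrt(Ka x [C6H5NH3+]) = sqrt(2.33e-5 x 0.09155) = 0.00146 M.
pH = -log(0.00146) = 2.84.

2.84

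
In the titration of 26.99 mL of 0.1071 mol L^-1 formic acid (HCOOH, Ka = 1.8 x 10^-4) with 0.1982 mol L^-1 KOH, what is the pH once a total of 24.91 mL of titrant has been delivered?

12.60

n(acid) = 0.1071 x 0.02699 = 0.002891 mol; n(KOH) added = 0.1982 x 0.02491 = 0.004937 mol.
Base is in excess by 0.004937 - 0.002891 = 0.002047 mol in a total volume of 0.05190 L.
[OH^-] = 0.002047/0.05190 = 0.03943 M, so pOH = 1.40 and pH = 14.00 - 1.40 = 12.60.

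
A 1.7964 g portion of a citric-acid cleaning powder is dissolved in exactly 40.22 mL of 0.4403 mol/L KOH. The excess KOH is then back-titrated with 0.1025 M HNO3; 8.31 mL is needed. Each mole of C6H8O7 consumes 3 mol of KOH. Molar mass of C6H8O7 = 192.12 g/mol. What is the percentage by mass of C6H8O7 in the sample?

60.1%

Total n(KOH) added = 0.4403 x 0.04022 = 0.01771 mol.
n(HNO3) used = 0.1025 x 0.008310 = 0.0008518 mol, which equals the excess n(KOH).
So n(KOH) consumed by the sample = 0.01771 - 0.0008518 = 0.01686 mol.
n(C6H8O7) = 0.01686 / 3 = 0.005619 mol.
mass C6H8O7 = 0.005619 x 192.12 = 1.080 g, so %C6H8O7 = 1.080/1.7964 x 100 = 60.1%.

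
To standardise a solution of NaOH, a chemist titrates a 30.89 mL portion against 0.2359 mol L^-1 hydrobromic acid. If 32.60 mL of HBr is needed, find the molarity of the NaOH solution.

n(HBr) delivered = 0.2359 x 0.03260 = 0.007690 mol.
For a 1:1 reaction, n(NaOH) = 0.007690 mol.
[NaOH] = 0.007690 mol / 0.03089 L = 0.249 M.

0.249 M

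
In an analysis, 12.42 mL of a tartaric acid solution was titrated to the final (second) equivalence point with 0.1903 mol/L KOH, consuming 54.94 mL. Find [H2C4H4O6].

0.421 M

n(KOH) = 0.1903 x 0.05494 = 0.01046 mol.
At the final (second) equivalence point, 2 mol OH^- react per mol H2C4H4O6, so n(H2C4H4O6) = 0.01046 / 2 = 0.005228 mol.
[H2C4H4O6] = 0.005228 / 0.01242 L = 0.421 M.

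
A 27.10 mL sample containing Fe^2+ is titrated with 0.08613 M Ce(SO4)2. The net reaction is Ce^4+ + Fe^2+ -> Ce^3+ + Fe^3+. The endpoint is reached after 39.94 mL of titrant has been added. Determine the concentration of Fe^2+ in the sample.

n(Ce(SO4)2) = 0.08613 x 0.03994 = 0.003440 mol.
From the balanced equation, 1 mol Ce(SO4)2 reacts with 1 mol Fe^2+, so n(Fe^2+) = 0.003440 x 1/1 = 0.003440 mol.
[Fe^2+] = 0.003440 / 0.02710 L = 0.127 M.

0.127 M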